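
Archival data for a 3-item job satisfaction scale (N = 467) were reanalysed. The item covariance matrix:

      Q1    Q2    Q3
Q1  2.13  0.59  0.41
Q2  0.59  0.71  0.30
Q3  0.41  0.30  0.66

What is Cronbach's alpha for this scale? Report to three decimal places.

sum of item variances = 2.13 + 0.71 + 0.66 = 3.50
Sum of the distinct covariances = 1.30
total variance = 3.50 + 2 × 1.30 = 6.10
α = (k/(k−1))·(1 − sum of item variances/total variance) = (3/2)·(1 − 3.50/6.10) = 0.639

Cronbach's alpha = 0.639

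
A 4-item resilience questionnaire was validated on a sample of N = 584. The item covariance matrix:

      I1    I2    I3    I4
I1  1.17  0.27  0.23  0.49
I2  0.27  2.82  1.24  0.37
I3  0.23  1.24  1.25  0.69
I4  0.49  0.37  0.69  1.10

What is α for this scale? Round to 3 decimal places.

sum of item variances = 1.17 + 2.82 + 1.25 + 1.10 = 6.34
Σ_{i<j} σ_ij = 3.29
σ²_total = 6.34 + 2 × 3.29 = 12.92
α = (k/(k−1))·(1 − sum of item variances/σ²_total) = (4/3)·(1 − 6.34/12.92) = 0.679

α = 0.679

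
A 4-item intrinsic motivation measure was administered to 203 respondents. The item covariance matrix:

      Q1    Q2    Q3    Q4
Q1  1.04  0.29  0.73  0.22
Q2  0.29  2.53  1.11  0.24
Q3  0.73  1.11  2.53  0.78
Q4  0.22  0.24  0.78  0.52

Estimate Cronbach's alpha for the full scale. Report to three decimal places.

α = 0.673

sum of item variances = 1.04 + 2.53 + 2.53 + 0.52 = 6.62
Sum of off-diagonal covariances = 3.37
σ²_total = 6.62 + 2 × 3.37 = 13.36
α = (k/(k−1))·(1 − sum of item variances/σ²_total) = (4/3)·(1 − 6.62/13.36) = 0.673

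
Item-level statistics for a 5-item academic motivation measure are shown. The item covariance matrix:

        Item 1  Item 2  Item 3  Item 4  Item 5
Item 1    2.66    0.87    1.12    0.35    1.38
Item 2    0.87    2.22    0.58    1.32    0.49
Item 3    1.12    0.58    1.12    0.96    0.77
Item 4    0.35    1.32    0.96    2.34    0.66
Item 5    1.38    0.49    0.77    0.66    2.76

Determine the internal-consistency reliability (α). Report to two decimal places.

sum of item variances = 2.66 + 2.22 + 1.12 + 2.34 + 2.76 = 11.10
Sum of the distinct covariances = 8.50
total variance = 11.10 + 2 × 8.50 = 28.10
α = (k/(k−1))·(1 − sum of item variances/total variance) = (5/4)·(1 − 11.10/28.10) = 0.76

α = 0.76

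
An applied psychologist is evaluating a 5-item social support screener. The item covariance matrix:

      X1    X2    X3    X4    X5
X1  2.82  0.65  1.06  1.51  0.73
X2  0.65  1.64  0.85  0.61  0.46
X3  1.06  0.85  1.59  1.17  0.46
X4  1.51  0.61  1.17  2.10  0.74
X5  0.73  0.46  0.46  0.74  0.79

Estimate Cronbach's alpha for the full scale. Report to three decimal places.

sum of item variances = 2.82 + 1.64 + 1.59 + 2.10 + 0.79 = 8.94
Σ_{i<j} σ_ij = 8.24
σ²_total = 8.94 + 2 × 8.24 = 25.42
α = (k/(k−1))·(1 − sum of item variances/σ²_total) = (5/4)·(1 − 8.94/25.42) = 0.810

α = 0.810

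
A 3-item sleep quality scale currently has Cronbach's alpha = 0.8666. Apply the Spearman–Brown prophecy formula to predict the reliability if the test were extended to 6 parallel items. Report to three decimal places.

Length factor m = 6/3 = 2.0000
α' = m·α / (1 + (m−1)·α)
   = 6/3 × 0.8666 / (1 + (6/3 − 1) × 0.8666)
   = 1.7332 / 1.8666 = 0.929

predicted reliability = 0.929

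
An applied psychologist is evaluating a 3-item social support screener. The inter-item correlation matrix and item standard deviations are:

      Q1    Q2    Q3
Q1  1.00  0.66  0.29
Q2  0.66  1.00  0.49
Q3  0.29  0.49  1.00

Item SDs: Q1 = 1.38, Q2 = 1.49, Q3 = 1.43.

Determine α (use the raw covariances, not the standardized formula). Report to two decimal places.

α = 0.74

Σσ²ᵢ = 1.38² + 1.49² + 1.43² = 6.1694
Covariances σ_ij = r_ij · s_i · s_j:
  σ(Q1,Q2) = 0.66 × 1.38 × 1.49 = 1.3571
  σ(Q1,Q3) = 0.29 × 1.38 × 1.43 = 0.5723
  σ(Q2,Q3) = 0.49 × 1.49 × 1.43 = 1.0440
σ²_T = Σσ²ᵢ + 2·Σσ_ij = 6.1694 + 2 × 2.9734 = 12.1162
α = (3/2)·(1 − 6.1694/12.1162) = 0.74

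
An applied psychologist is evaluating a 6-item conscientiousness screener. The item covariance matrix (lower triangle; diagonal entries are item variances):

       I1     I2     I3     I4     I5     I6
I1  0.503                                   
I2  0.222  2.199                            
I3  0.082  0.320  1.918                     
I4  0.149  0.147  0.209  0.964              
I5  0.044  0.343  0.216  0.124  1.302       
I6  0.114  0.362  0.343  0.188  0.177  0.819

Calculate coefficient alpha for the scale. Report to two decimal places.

α = 0.53

ΣVar(i) = 0.503 + 2.199 + 1.918 + 0.964 + 1.302 + 0.819 = 7.705
Σ_{i<j} σ_ij = 3.040
total variance = 7.705 + 2 × 3.040 = 13.785
α = (k/(k−1))·(1 − ΣVar(i)/total variance) = (6/5)·(1 − 7.705/13.785) = 0.53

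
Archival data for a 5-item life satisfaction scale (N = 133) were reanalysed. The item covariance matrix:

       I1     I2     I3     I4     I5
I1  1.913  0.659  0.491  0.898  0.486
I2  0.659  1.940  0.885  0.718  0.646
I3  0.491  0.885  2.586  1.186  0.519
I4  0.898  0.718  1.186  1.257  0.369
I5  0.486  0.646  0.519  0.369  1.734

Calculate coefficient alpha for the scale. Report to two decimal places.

α = 0.74

sum of item variances = 1.913 + 1.940 + 2.586 + 1.257 + 1.734 = 9.430
Sum of the distinct covariances = 6.857
Var(T) = 9.430 + 2 × 6.857 = 23.144
α = (k/(k−1))·(1 − sum of item variances/Var(T)) = (5/4)·(1 − 9.430/23.144) = 0.74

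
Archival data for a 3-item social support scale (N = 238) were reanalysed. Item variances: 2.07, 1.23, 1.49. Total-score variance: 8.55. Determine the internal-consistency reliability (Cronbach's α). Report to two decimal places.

sum of item variances = 2.07 + 1.23 + 1.49 = 4.79
α = (k/(k−1))·(1 − sum of item variances/σ²_T) = (3/2)·(1 − 4.79/8.55) = 0.66

Cronbach's α = 0.66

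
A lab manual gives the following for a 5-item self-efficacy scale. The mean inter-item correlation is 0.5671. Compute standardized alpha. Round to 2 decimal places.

Standardized α = k·r̄ / (1 + (k−1)·r̄) = 5 × 0.5671 / (1 + 4 × 0.5671)
  = 2.8355 / 3.2684 = 0.87

standardized alpha = 0.87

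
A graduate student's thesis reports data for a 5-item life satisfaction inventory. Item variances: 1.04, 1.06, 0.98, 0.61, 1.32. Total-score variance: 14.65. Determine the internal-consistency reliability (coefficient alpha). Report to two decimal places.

Σσ²ᵢ = 1.04 + 1.06 + 0.98 + 0.61 + 1.32 = 5.01
α = (k/(k−1))·(1 − Σσ²ᵢ/σ²_T) = (5/4)·(1 − 5.01/14.65) = 0.82

α = 0.82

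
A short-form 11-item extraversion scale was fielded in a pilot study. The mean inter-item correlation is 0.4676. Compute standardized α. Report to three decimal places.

Standardized α = k·r̄ / (1 + (k−1)·r̄) = 11 × 0.4676 / (1 + 10 × 0.4676)
  = 5.1436 / 5.6760 = 0.906

standardized α = 0.906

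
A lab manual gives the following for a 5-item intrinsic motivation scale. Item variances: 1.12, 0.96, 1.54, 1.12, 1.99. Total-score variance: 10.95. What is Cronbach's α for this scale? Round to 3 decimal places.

Cronbach's α = 0.482

sum of item variances = 1.12 + 0.96 + 1.54 + 1.12 + 1.99 = 6.73
α = (k/(k−1))·(1 − sum of item variances/σ²_T) = (5/4)·(1 − 6.73/10.95) = 0.482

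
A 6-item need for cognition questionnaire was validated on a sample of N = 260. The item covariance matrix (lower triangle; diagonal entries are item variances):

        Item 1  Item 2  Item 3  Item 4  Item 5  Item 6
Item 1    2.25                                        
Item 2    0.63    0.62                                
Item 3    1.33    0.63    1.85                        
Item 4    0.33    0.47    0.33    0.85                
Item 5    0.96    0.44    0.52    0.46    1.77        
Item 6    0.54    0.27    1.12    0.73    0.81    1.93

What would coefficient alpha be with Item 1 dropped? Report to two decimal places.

coefficient alpha = 0.78

Remaining items: Item 2, Item 3, Item 4, Item 5, Item 6 (k = 5).
sum of item variances = 0.62 + 1.85 + 0.85 + 1.77 + 1.93 = 7.02
σ²_total = 7.02 + 2 × 5.78 = 18.58
α (item deleted) = (5/4)·(1 − 7.02/18.58) = 0.78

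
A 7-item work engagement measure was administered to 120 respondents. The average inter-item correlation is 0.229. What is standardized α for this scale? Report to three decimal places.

Standardized α = k·r̄ / (1 + (k−1)·r̄) = 7 × 0.229 / (1 + 6 × 0.229)
  = 1.6030 / 2.3740 = 0.675

standardized α = 0.675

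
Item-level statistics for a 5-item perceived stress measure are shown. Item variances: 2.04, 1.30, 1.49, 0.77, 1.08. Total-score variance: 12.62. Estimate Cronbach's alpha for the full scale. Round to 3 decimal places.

α = 0.588

Σσᵢ² = 2.04 + 1.30 + 1.49 + 0.77 + 1.08 = 6.68
α = (k/(k−1))·(1 − Σσᵢ²/σ²_T) = (5/4)·(1 − 6.68/12.62) = 0.588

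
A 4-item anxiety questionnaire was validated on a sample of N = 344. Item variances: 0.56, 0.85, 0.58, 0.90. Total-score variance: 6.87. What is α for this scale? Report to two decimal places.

Σσᵢ² = 0.56 + 0.85 + 0.58 + 0.90 = 2.89
α = (k/(k−1))·(1 − Σσᵢ²/Var(T)) = (4/3)·(1 − 2.89/6.87) = 0.77

α = 0.77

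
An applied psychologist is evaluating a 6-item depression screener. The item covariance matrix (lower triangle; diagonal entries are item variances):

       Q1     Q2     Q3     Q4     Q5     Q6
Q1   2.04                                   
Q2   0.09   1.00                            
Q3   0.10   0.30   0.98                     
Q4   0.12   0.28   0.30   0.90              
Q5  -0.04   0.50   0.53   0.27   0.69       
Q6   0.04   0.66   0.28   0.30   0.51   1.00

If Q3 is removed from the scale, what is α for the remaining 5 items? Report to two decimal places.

α = 0.62

Remaining items: Q1, Q2, Q4, Q5, Q6 (k = 5).
sum of item variances = 2.04 + 1.00 + 0.90 + 0.69 + 1.00 = 5.63
σ²_T = 5.63 + 2 × 2.73 = 11.09
α (item deleted) = (5/4)·(1 − 5.63/11.09) = 0.62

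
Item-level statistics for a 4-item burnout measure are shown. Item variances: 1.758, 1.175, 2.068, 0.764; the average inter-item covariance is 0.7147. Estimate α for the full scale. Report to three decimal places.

Σσ²ᵢ = 1.758 + 1.175 + 2.068 + 0.764 = 5.765
Sum of the 6 distinct covariances = 6 × 0.7147 = 4.2882
Var(T) = Σσ²ᵢ + 2·Σcov = 5.765 + 2 × 4.2882 = 14.3414
α = (4/3)·(1 − 5.765/14.3414) = 0.797

α = 0.797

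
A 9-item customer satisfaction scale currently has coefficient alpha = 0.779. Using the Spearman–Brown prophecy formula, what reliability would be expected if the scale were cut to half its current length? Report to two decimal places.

predicted reliability = 0.64

Length factor m = 1/2
α' = m·α / (1 − (1−m)·α)
   = 1/2 × 0.779 / (1 − (1 − 1/2) × 0.779)
   = 0.3895 / 0.6105 = 0.64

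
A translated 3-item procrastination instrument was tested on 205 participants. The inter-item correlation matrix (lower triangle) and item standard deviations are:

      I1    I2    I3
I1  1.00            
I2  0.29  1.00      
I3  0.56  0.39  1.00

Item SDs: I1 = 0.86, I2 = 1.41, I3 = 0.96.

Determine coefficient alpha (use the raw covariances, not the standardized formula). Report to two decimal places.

coefficient alpha = 0.64

Σσ²ᵢ = 0.86² + 1.41² + 0.96² = 3.6493
Covariances σ_ij = r_ij · s_i · s_j:
  σ(I1,I2) = 0.29 × 0.86 × 1.41 = 0.3517
  σ(I1,I3) = 0.56 × 0.86 × 0.96 = 0.4623
  σ(I2,I3) = 0.39 × 1.41 × 0.96 = 0.5279
σ²_T = Σσ²ᵢ + 2·Σσ_ij = 3.6493 + 2 × 1.3419 = 6.3331
α = (3/2)·(1 − 3.6493/6.3331) = 0.64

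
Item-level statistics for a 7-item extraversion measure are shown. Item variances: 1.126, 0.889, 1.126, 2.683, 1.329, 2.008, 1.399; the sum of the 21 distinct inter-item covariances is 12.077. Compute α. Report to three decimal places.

sum of item variances = 1.126 + 0.889 + 1.126 + 2.683 + 1.329 + 2.008 + 1.399 = 10.560
Sum of distinct covariances = 12.077
σ²_T = sum of item variances + 2·Σcov = 10.560 + 2 × 12.077 = 34.714
α = (7/6)·(1 − 10.560/34.714) = 0.812

α = 0.812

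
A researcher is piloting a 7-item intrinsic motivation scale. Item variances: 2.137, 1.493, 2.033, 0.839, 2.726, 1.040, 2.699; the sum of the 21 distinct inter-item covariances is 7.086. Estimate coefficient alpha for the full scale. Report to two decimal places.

α = 0.61

Σσ²ᵢ = 2.137 + 1.493 + 2.033 + 0.839 + 2.726 + 1.040 + 2.699 = 12.967
Sum of distinct covariances = 7.086
Var(T) = Σσ²ᵢ + 2·Σcov = 12.967 + 2 × 7.086 = 27.139
α = (7/6)·(1 − 12.967/27.139) = 0.61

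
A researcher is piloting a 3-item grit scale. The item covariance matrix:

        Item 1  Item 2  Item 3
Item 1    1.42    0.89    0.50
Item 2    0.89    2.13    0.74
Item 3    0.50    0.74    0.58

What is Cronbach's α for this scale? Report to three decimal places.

α = 0.762

Σσᵢ² = 1.42 + 2.13 + 0.58 = 4.13
Sum of the distinct covariances = 2.13
total variance = 4.13 + 2 × 2.13 = 8.39
α = (k/(k−1))·(1 − Σσᵢ²/total variance) = (3/2)·(1 − 4.13/8.39) = 0.762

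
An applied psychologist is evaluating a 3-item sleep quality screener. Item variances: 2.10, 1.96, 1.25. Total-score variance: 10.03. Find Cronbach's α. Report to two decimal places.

Σσᵢ² = 2.10 + 1.96 + 1.25 = 5.31
α = (k/(k−1))·(1 − Σσᵢ²/total variance) = (3/2)·(1 − 5.31/10.03) = 0.71

Cronbach's α = 0.71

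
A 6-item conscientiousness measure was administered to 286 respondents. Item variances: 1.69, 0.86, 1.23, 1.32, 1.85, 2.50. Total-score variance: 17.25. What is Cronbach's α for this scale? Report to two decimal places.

ΣVar(i) = 1.69 + 0.86 + 1.23 + 1.32 + 1.85 + 2.50 = 9.45
α = (k/(k−1))·(1 − ΣVar(i)/total variance) = (6/5)·(1 − 9.45/17.25) = 0.54

α = 0.54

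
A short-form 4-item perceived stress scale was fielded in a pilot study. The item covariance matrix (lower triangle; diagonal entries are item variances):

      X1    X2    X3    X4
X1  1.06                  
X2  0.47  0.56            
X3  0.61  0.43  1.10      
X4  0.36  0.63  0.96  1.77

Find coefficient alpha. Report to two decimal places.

Σσᵢ² = 1.06 + 0.56 + 1.10 + 1.77 = 4.49
Σ_{i<j} σ_ij = 3.46
total variance = 4.49 + 2 × 3.46 = 11.41
α = (k/(k−1))·(1 − Σσᵢ²/total variance) = (4/3)·(1 − 4.49/11.41) = 0.81

α = 0.81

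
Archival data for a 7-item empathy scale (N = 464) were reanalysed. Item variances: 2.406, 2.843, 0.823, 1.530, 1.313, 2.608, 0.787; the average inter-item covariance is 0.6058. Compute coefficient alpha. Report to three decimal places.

Σσᵢ² = 2.406 + 2.843 + 0.823 + 1.530 + 1.313 + 2.608 + 0.787 = 12.310
Sum of the 21 distinct covariances = 21 × 0.6058 = 12.7218
σ²_T = Σσᵢ² + 2·Σcov = 12.310 + 2 × 12.7218 = 37.7536
α = (7/6)·(1 − 12.310/37.7536) = 0.786

coefficient alpha = 0.786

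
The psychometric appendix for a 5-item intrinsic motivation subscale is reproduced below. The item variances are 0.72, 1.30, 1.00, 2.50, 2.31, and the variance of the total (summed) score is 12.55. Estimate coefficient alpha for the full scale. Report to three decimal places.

coefficient alpha = 0.470

sum of item variances = 0.72 + 1.30 + 1.00 + 2.50 + 2.31 = 7.83
α = (k/(k−1))·(1 − sum of item variances/total variance) = (5/4)·(1 − 7.83/12.55) = 0.470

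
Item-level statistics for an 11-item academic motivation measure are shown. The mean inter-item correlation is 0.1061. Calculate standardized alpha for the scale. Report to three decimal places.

Standardized α = k·r̄ / (1 + (k−1)·r̄) = 11 × 0.1061 / (1 + 10 × 0.1061)
  = 1.1671 / 2.0610 = 0.566

α = 0.566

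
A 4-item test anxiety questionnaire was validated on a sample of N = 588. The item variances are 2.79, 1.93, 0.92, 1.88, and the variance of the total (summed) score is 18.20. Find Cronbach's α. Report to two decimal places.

Cronbach's α = 0.78

ΣVar(i) = 2.79 + 1.93 + 0.92 + 1.88 = 7.52
α = (k/(k−1))·(1 − ΣVar(i)/total variance) = (4/3)·(1 − 7.52/18.20) = 0.78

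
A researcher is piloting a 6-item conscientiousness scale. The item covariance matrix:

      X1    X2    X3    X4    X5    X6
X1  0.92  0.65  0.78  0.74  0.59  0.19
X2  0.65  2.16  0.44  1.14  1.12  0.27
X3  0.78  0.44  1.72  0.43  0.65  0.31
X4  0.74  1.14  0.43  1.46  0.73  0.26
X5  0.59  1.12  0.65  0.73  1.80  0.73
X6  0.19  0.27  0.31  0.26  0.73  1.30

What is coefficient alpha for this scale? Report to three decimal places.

ΣVar(i) = 0.92 + 2.16 + 1.72 + 1.46 + 1.80 + 1.30 = 9.36
Sum of off-diagonal covariances = 9.03
total variance = 9.36 + 2 × 9.03 = 27.42
α = (k/(k−1))·(1 − ΣVar(i)/total variance) = (6/5)·(1 − 9.36/27.42) = 0.790

coefficient alpha = 0.790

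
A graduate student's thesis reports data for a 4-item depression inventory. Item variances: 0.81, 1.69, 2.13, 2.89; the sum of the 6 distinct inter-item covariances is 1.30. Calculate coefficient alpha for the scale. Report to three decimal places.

sum of item variances = 0.81 + 1.69 + 2.13 + 2.89 = 7.52
Sum of distinct covariances = 1.30
total variance = sum of item variances + 2·Σcov = 7.52 + 2 × 1.30 = 10.12
α = (4/3)·(1 − 7.52/10.12) = 0.343

α = 0.343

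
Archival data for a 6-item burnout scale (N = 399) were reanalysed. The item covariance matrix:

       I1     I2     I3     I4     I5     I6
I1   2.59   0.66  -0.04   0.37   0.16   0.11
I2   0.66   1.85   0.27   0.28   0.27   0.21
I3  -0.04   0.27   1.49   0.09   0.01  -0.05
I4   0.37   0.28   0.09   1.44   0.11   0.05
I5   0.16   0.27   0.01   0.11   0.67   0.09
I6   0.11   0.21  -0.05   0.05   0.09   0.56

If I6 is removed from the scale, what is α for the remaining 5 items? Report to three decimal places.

α = 0.440

Remaining items: I1, I2, I3, I4, I5 (k = 5).
Σσ²ᵢ = 2.59 + 1.85 + 1.49 + 1.44 + 0.67 = 8.04
Var(T) = 8.04 + 2 × 2.18 = 12.40
α (item deleted) = (5/4)·(1 − 8.04/12.40) = 0.440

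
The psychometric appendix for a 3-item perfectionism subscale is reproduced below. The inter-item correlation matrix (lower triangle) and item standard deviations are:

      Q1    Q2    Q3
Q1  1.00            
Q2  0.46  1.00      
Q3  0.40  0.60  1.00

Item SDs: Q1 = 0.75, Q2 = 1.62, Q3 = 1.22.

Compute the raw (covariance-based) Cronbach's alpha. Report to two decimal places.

Σσ²ᵢ = 0.75² + 1.62² + 1.22² = 4.6753
Covariances σ_ij = r_ij · s_i · s_j:
  σ(Q1,Q2) = 0.46 × 0.75 × 1.62 = 0.5589
  σ(Q1,Q3) = 0.40 × 0.75 × 1.22 = 0.3660
  σ(Q2,Q3) = 0.60 × 1.62 × 1.22 = 1.1858
σ²_T = Σσ²ᵢ + 2·Σσ_ij = 4.6753 + 2 × 2.1107 = 8.8967
α = (3/2)·(1 − 4.6753/8.8967) = 0.71

Cronbach's alpha = 0.71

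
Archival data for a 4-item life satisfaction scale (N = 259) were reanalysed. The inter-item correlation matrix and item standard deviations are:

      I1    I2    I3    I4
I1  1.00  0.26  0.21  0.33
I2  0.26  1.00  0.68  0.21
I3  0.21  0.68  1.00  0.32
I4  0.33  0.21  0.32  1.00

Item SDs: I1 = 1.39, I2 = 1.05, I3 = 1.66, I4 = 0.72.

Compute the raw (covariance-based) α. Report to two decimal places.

α = 0.64

Σσ²ᵢ = 1.39² + 1.05² + 1.66² + 0.72² = 6.3086
Covariances σ_ij = r_ij · s_i · s_j:
  σ(I1,I2) = 0.26 × 1.39 × 1.05 = 0.3795
  σ(I1,I3) = 0.21 × 1.39 × 1.66 = 0.4846
  σ(I1,I4) = 0.33 × 1.39 × 0.72 = 0.3303
  σ(I2,I3) = 0.68 × 1.05 × 1.66 = 1.1852
  σ(I2,I4) = 0.21 × 1.05 × 0.72 = 0.1588
  σ(I3,I4) = 0.32 × 1.66 × 0.72 = 0.3825
σ²_T = Σσ²ᵢ + 2·Σσ_ij = 6.3086 + 2 × 2.9209 = 12.1504
α = (4/3)·(1 − 6.3086/12.1504) = 0.64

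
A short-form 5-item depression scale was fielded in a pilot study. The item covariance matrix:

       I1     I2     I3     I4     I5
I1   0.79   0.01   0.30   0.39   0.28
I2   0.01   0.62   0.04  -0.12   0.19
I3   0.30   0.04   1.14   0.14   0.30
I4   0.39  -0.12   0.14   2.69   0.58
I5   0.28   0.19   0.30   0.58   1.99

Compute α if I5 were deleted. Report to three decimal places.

Remaining items: I1, I2, I3, I4 (k = 4).
ΣVar(i) = 0.79 + 0.62 + 1.14 + 2.69 = 5.24
σ²_total = 5.24 + 2 × 0.76 = 6.76
α (item deleted) = (4/3)·(1 − 5.24/6.76) = 0.300

α = 0.300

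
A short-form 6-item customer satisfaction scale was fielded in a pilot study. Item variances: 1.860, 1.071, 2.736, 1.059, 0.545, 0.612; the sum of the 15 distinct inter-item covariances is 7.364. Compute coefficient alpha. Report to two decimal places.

coefficient alpha = 0.78

Σσ²ᵢ = 1.860 + 1.071 + 2.736 + 1.059 + 0.545 + 0.612 = 7.883
Sum of distinct covariances = 7.364
σ²_total = Σσ²ᵢ + 2·Σcov = 7.883 + 2 × 7.364 = 22.611
α = (6/5)·(1 − 7.883/22.611) = 0.78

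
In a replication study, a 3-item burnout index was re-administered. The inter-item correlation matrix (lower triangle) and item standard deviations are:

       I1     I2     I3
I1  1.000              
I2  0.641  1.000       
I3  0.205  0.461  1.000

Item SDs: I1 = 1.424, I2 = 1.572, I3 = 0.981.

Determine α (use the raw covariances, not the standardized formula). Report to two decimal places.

Σσ²ᵢ = 1.424² + 1.572² + 0.981² = 5.4613
Covariances σ_ij = r_ij · s_i · s_j:
  σ(I1,I2) = 0.641 × 1.424 × 1.572 = 1.4349
  σ(I1,I3) = 0.205 × 1.424 × 0.981 = 0.2864
  σ(I2,I3) = 0.461 × 1.572 × 0.981 = 0.7109
σ²_T = Σσ²ᵢ + 2·Σσ_ij = 5.4613 + 2 × 2.4322 = 10.3257
α = (3/2)·(1 − 5.4613/10.3257) = 0.71

α = 0.71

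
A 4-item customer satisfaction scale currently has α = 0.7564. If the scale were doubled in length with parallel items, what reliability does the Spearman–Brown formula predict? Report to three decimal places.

predicted reliability = 0.861

Length factor m = 2
α' = m·α / (1 + (m−1)·α)
   = 2 × 0.7564 / (1 + (2 − 1) × 0.7564)
   = 1.5128 / 1.7564 = 0.861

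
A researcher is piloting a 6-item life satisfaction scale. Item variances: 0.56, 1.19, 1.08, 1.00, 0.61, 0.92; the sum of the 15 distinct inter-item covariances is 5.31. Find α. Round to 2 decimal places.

ΣVar(i) = 0.56 + 1.19 + 1.08 + 1.00 + 0.61 + 0.92 = 5.36
Sum of distinct covariances = 5.31
σ²_total = ΣVar(i) + 2·Σcov = 5.36 + 2 × 5.31 = 15.98
α = (6/5)·(1 − 5.36/15.98) = 0.80

α = 0.80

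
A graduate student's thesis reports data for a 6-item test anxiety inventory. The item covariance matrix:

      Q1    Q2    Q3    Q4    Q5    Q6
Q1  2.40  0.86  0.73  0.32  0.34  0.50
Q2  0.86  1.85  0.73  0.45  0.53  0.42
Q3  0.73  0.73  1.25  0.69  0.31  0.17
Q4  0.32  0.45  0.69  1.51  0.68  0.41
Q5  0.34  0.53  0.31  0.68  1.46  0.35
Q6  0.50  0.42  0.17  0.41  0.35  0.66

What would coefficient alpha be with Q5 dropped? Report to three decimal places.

α = 0.724

Remaining items: Q1, Q2, Q3, Q4, Q6 (k = 5).
ΣVar(i) = 2.40 + 1.85 + 1.25 + 1.51 + 0.66 = 7.67
σ²_T = 7.67 + 2 × 5.28 = 18.23
α (item deleted) = (5/4)·(1 − 7.67/18.23) = 0.724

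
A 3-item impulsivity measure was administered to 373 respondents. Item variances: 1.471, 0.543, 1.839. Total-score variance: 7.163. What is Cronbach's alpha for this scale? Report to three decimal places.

α = 0.693

Σσᵢ² = 1.471 + 0.543 + 1.839 = 3.853
α = (k/(k−1))·(1 − Σσᵢ²/Var(T)) = (3/2)·(1 − 3.853/7.163) = 0.693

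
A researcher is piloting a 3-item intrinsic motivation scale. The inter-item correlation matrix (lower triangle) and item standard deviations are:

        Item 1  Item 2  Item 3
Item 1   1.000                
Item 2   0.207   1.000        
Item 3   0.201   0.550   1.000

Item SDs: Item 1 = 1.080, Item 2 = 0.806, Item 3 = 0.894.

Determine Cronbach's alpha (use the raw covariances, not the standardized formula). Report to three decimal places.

Cronbach's alpha = 0.556

Σσ²ᵢ = 1.080² + 0.806² + 0.894² = 2.6153
Covariances σ_ij = r_ij · s_i · s_j:
  σ(Item 1,Item 2) = 0.207 × 1.080 × 0.806 = 0.1802
  σ(Item 1,Item 3) = 0.201 × 1.080 × 0.894 = 0.1941
  σ(Item 2,Item 3) = 0.550 × 0.806 × 0.894 = 0.3963
σ²_T = Σσ²ᵢ + 2·Σσ_ij = 2.6153 + 2 × 0.7706 = 4.1565
α = (3/2)·(1 − 2.6153/4.1565) = 0.556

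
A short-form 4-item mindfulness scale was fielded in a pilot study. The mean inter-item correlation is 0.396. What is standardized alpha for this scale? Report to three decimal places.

standardized alpha = 0.724

Standardized α = k·r̄ / (1 + (k−1)·r̄) = 4 × 0.396 / (1 + 3 × 0.396)
  = 1.5840 / 2.1880 = 0.724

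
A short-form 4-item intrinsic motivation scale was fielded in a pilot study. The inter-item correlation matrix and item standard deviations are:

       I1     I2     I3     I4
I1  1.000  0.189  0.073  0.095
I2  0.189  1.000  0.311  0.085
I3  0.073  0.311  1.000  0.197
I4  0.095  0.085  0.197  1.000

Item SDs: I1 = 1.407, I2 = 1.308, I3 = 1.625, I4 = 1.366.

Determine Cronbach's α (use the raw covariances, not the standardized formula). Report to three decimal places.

Σσ²ᵢ = 1.407² + 1.308² + 1.625² + 1.366² = 8.1971
Covariances σ_ij = r_ij · s_i · s_j:
  σ(I1,I2) = 0.189 × 1.407 × 1.308 = 0.3478
  σ(I1,I3) = 0.073 × 1.407 × 1.625 = 0.1669
  σ(I1,I4) = 0.095 × 1.407 × 1.366 = 0.1826
  σ(I2,I3) = 0.311 × 1.308 × 1.625 = 0.6610
  σ(I2,I4) = 0.085 × 1.308 × 1.366 = 0.1519
  σ(I3,I4) = 0.197 × 1.625 × 1.366 = 0.4373
σ²_T = Σσ²ᵢ + 2·Σσ_ij = 8.1971 + 2 × 1.9475 = 12.0921
α = (4/3)·(1 − 8.1971/12.0921) = 0.429

α = 0.429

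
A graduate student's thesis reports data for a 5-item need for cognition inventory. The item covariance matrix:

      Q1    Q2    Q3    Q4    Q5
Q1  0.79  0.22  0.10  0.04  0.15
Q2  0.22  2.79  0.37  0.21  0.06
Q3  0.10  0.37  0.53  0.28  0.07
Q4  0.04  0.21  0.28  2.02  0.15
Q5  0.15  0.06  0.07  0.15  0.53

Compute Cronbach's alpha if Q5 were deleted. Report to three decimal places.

Cronbach's alpha = 0.380

Remaining items: Q1, Q2, Q3, Q4 (k = 4).
ΣVar(i) = 0.79 + 2.79 + 0.53 + 2.02 = 6.13
Var(T) = 6.13 + 2 × 1.22 = 8.57
α (item deleted) = (4/3)·(1 − 6.13/8.57) = 0.380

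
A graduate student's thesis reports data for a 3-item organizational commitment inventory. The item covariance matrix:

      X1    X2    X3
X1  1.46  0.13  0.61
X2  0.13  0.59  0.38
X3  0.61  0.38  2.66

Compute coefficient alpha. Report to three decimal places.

coefficient alpha = 0.483

sum of item variances = 1.46 + 0.59 + 2.66 = 4.71
Σ_{i<j} σ_ij = 1.12
σ²_total = 4.71 + 2 × 1.12 = 6.95
α = (k/(k−1))·(1 − sum of item variances/σ²_total) = (3/2)·(1 − 4.71/6.95) = 0.483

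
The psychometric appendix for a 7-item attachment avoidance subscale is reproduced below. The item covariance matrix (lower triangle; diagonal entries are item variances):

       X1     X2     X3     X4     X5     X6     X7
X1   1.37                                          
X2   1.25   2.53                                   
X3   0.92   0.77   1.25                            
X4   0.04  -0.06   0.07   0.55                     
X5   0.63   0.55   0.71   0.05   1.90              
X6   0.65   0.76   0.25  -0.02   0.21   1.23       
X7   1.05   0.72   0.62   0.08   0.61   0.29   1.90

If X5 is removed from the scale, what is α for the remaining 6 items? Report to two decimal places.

α = 0.75

Remaining items: X1, X2, X3, X4, X6, X7 (k = 6).
ΣVar(i) = 1.37 + 2.53 + 1.25 + 0.55 + 1.23 + 1.90 = 8.83
Var(T) = 8.83 + 2 × 7.39 = 23.61
α (item deleted) = (6/5)·(1 − 8.83/23.61) = 0.75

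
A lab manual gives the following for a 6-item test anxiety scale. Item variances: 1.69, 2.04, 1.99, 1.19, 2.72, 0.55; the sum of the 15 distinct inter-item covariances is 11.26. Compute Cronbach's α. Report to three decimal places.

Cronbach's α = 0.826

ΣVar(i) = 1.69 + 2.04 + 1.99 + 1.19 + 2.72 + 0.55 = 10.18
Sum of distinct covariances = 11.26
σ²_T = ΣVar(i) + 2·Σcov = 10.18 + 2 × 11.26 = 32.70
α = (6/5)·(1 − 10.18/32.70) = 0.826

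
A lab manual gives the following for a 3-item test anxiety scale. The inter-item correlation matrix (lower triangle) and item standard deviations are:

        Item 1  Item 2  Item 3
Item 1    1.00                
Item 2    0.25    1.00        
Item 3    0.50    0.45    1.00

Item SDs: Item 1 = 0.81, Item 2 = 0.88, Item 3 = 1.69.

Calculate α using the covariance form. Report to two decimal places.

Σσ²ᵢ = 0.81² + 0.88² + 1.69² = 4.2866
Covariances σ_ij = r_ij · s_i · s_j:
  σ(Item 1,Item 2) = 0.25 × 0.81 × 0.88 = 0.1782
  σ(Item 1,Item 3) = 0.50 × 0.81 × 1.69 = 0.6845
  σ(Item 2,Item 3) = 0.45 × 0.88 × 1.69 = 0.6692
σ²_T = Σσ²ᵢ + 2·Σσ_ij = 4.2866 + 2 × 1.5319 = 7.3504
α = (3/2)·(1 − 4.2866/7.3504) = 0.63

α = 0.63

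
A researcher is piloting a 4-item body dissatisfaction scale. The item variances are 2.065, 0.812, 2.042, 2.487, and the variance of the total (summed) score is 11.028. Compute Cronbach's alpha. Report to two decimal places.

Cronbach's alpha = 0.44

Σσ²ᵢ = 2.065 + 0.812 + 2.042 + 2.487 = 7.406
α = (k/(k−1))·(1 − Σσ²ᵢ/σ²_T) = (4/3)·(1 − 7.406/11.028) = 0.44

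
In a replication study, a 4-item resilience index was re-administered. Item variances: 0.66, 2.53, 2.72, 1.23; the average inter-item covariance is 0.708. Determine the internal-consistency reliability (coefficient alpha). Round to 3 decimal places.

α = 0.724

ΣVar(i) = 0.66 + 2.53 + 2.72 + 1.23 = 7.14
Sum of the 6 distinct covariances = 6 × 0.708 = 4.248
σ²_total = ΣVar(i) + 2·Σcov = 7.14 + 2 × 4.248 = 15.636
α = (4/3)·(1 − 7.14/15.636) = 0.724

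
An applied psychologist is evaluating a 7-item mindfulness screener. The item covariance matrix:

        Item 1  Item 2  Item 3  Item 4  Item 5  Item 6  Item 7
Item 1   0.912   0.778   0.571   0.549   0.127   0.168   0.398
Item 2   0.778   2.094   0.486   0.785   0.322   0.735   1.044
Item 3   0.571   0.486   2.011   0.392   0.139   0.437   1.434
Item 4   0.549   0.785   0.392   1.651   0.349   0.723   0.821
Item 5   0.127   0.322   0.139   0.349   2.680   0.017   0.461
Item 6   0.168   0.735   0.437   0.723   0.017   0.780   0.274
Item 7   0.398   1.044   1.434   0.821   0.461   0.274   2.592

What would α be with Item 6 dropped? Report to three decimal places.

Remaining items: Item 1, Item 2, Item 3, Item 4, Item 5, Item 7 (k = 6).
Σσᵢ² = 0.912 + 2.094 + 2.011 + 1.651 + 2.680 + 2.592 = 11.940
σ²_T = 11.940 + 2 × 8.656 = 29.252
α (item deleted) = (6/5)·(1 − 11.940/29.252) = 0.710

α = 0.710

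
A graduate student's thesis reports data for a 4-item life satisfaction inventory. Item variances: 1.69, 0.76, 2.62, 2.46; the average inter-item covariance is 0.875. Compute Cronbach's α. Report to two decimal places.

ΣVar(i) = 1.69 + 0.76 + 2.62 + 2.46 = 7.53
Sum of the 6 distinct covariances = 6 × 0.875 = 5.250
Var(T) = ΣVar(i) + 2·Σcov = 7.53 + 2 × 5.250 = 18.030
α = (4/3)·(1 − 7.53/18.030) = 0.78

Cronbach's α = 0.78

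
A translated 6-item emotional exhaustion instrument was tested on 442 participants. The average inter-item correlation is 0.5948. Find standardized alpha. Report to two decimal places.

standardized alpha = 0.90

Standardized α = k·r̄ / (1 + (k−1)·r̄) = 6 × 0.5948 / (1 + 5 × 0.5948)
  = 3.5688 / 3.9740 = 0.90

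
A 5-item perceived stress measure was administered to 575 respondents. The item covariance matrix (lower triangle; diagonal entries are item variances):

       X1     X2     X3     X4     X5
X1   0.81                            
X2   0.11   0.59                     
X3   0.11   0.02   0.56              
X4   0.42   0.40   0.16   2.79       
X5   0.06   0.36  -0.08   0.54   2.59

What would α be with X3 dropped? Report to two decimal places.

Remaining items: X1, X2, X4, X5 (k = 4).
Σσᵢ² = 0.81 + 0.59 + 2.79 + 2.59 = 6.78
total variance = 6.78 + 2 × 1.89 = 10.56
α (item deleted) = (4/3)·(1 − 6.78/10.56) = 0.48

α = 0.48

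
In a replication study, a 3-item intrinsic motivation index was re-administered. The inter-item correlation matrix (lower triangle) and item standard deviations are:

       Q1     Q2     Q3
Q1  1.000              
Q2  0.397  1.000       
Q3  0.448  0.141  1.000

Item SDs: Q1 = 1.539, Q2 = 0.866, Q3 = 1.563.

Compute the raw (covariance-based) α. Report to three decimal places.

Σσ²ᵢ = 1.539² + 0.866² + 1.563² = 5.5614
Covariances σ_ij = r_ij · s_i · s_j:
  σ(Q1,Q2) = 0.397 × 1.539 × 0.866 = 0.5291
  σ(Q1,Q3) = 0.448 × 1.539 × 1.563 = 1.0776
  σ(Q2,Q3) = 0.141 × 0.866 × 1.563 = 0.1909
σ²_T = Σσ²ᵢ + 2·Σσ_ij = 5.5614 + 2 × 1.7976 = 9.1566
α = (3/2)·(1 − 5.5614/9.1566) = 0.589

α = 0.589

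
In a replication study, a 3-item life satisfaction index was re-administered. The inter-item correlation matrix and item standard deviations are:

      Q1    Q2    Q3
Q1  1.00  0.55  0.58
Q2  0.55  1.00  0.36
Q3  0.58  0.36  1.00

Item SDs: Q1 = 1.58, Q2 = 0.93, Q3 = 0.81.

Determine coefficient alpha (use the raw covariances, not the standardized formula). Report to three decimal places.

Σσ²ᵢ = 1.58² + 0.93² + 0.81² = 4.0174
Covariances σ_ij = r_ij · s_i · s_j:
  σ(Q1,Q2) = 0.55 × 1.58 × 0.93 = 0.8082
  σ(Q1,Q3) = 0.58 × 1.58 × 0.81 = 0.7423
  σ(Q2,Q3) = 0.36 × 0.93 × 0.81 = 0.2712
σ²_T = Σσ²ᵢ + 2·Σσ_ij = 4.0174 + 2 × 1.8217 = 7.6608
α = (3/2)·(1 − 4.0174/7.6608) = 0.713

coefficient alpha = 0.713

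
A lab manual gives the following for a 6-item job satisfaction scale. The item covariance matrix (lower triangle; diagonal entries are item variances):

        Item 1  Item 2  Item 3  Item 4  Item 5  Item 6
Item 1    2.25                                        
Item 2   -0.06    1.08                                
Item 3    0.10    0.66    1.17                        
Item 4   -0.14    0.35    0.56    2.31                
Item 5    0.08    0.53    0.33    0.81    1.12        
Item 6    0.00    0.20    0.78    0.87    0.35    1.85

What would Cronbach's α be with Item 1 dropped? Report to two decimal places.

Remaining items: Item 2, Item 3, Item 4, Item 5, Item 6 (k = 5).
Σσ²ᵢ = 1.08 + 1.17 + 2.31 + 1.12 + 1.85 = 7.53
σ²_total = 7.53 + 2 × 5.44 = 18.41
α (item deleted) = (5/4)·(1 − 7.53/18.41) = 0.74

Cronbach's α = 0.74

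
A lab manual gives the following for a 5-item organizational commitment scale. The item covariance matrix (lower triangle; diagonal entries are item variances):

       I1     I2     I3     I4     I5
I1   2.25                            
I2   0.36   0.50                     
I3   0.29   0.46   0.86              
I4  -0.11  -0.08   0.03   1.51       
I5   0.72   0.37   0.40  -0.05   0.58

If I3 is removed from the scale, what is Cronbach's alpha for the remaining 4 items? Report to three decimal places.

α = 0.444

Remaining items: I1, I2, I4, I5 (k = 4).
Σσ²ᵢ = 2.25 + 0.50 + 1.51 + 0.58 = 4.84
σ²_T = 4.84 + 2 × 1.21 = 7.26
α (item deleted) = (4/3)·(1 − 4.84/7.26) = 0.444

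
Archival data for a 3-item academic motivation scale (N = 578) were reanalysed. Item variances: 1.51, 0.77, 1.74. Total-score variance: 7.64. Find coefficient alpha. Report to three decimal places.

α = 0.711

ΣVar(i) = 1.51 + 0.77 + 1.74 = 4.02
α = (k/(k−1))·(1 − ΣVar(i)/σ²_T) = (3/2)·(1 − 4.02/7.64) = 0.711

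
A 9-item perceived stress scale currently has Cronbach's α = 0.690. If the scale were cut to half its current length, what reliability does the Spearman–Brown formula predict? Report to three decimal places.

Length factor m = 1/2
α' = m·α / (1 − (1−m)·α)
   = 1/2 × 0.690 / (1 − (1 − 1/2) × 0.690)
   = 0.3450 / 0.6550 = 0.527

predicted reliability = 0.527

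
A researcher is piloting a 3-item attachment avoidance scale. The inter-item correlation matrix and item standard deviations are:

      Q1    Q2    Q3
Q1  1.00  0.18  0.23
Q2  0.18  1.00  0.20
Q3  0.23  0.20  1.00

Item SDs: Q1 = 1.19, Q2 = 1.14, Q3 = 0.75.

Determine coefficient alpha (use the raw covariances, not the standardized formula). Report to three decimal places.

Σσ²ᵢ = 1.19² + 1.14² + 0.75² = 3.2782
Covariances σ_ij = r_ij · s_i · s_j:
  σ(Q1,Q2) = 0.18 × 1.19 × 1.14 = 0.2442
  σ(Q1,Q3) = 0.23 × 1.19 × 0.75 = 0.2053
  σ(Q2,Q3) = 0.20 × 1.14 × 0.75 = 0.1710
σ²_T = Σσ²ᵢ + 2·Σσ_ij = 3.2782 + 2 × 0.6205 = 4.5192
α = (3/2)·(1 − 3.2782/4.5192) = 0.412

coefficient alpha = 0.412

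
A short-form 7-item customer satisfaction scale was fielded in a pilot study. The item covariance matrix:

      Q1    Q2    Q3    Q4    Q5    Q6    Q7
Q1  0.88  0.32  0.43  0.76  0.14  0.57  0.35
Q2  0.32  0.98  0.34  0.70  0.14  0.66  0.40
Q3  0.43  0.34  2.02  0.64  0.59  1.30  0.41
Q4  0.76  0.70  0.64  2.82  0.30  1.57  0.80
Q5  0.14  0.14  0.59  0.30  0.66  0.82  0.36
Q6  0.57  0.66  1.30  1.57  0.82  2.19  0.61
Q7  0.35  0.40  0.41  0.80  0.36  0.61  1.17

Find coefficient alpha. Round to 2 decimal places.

α = 0.81

ΣVar(i) = 0.88 + 0.98 + 2.02 + 2.82 + 0.66 + 2.19 + 1.17 = 10.72
Σ_{i<j} σ_ij = 12.21
Var(T) = 10.72 + 2 × 12.21 = 35.14
α = (k/(k−1))·(1 − ΣVar(i)/Var(T)) = (7/6)·(1 − 10.72/35.14) = 0.81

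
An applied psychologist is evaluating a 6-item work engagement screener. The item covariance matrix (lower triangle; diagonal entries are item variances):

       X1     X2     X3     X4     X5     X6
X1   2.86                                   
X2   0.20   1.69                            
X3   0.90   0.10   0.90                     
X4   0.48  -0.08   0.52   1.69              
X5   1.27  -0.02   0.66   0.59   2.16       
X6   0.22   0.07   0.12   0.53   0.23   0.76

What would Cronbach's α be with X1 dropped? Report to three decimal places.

Cronbach's α = 0.538

Remaining items: X2, X3, X4, X5, X6 (k = 5).
Σσ²ᵢ = 1.69 + 0.90 + 1.69 + 2.16 + 0.76 = 7.20
total variance = 7.20 + 2 × 2.72 = 12.64
α (item deleted) = (5/4)·(1 − 7.20/12.64) = 0.538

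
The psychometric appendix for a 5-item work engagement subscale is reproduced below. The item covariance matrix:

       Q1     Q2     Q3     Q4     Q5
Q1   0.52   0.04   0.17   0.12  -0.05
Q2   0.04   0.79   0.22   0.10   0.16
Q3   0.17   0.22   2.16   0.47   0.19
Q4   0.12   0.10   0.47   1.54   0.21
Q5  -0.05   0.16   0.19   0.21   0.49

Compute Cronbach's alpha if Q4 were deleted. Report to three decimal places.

Remaining items: Q1, Q2, Q3, Q5 (k = 4).
Σσᵢ² = 0.52 + 0.79 + 2.16 + 0.49 = 3.96
Var(T) = 3.96 + 2 × 0.73 = 5.42
α (item deleted) = (4/3)·(1 − 3.96/5.42) = 0.359

α = 0.359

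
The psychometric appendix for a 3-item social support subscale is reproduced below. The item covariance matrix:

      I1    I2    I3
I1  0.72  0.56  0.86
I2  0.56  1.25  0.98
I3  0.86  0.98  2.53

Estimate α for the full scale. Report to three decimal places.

Σσ²ᵢ = 0.72 + 1.25 + 2.53 = 4.50
Sum of the distinct covariances = 2.40
σ²_total = 4.50 + 2 × 2.40 = 9.30
α = (k/(k−1))·(1 − Σσ²ᵢ/σ²_total) = (3/2)·(1 − 4.50/9.30) = 0.774

α = 0.774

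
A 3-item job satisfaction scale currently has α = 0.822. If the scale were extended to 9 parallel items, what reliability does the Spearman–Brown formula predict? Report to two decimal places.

predicted reliability = 0.93

Length factor m = 9/3 = 3.0000
α' = m·α / (1 + (m−1)·α)
   = 9/3 × 0.822 / (1 + (9/3 − 1) × 0.822)
   = 2.4660 / 2.6440 = 0.93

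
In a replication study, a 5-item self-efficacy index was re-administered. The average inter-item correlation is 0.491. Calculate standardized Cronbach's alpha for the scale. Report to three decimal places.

α = 0.828

Standardized α = k·r̄ / (1 + (k−1)·r̄) = 5 × 0.491 / (1 + 4 × 0.491)
  = 2.4550 / 2.9640 = 0.828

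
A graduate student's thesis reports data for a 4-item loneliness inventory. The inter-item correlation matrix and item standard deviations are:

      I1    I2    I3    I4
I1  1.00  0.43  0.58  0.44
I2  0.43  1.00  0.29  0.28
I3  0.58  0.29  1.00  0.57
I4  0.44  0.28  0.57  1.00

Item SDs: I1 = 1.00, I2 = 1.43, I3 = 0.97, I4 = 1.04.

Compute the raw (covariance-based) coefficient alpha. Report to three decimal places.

Σσ²ᵢ = 1.00² + 1.43² + 0.97² + 1.04² = 5.0674
Covariances σ_ij = r_ij · s_i · s_j:
  σ(I1,I2) = 0.43 × 1.00 × 1.43 = 0.6149
  σ(I1,I3) = 0.58 × 1.00 × 0.97 = 0.5626
  σ(I1,I4) = 0.44 × 1.00 × 1.04 = 0.4576
  σ(I2,I3) = 0.29 × 1.43 × 0.97 = 0.4023
  σ(I2,I4) = 0.28 × 1.43 × 1.04 = 0.4164
  σ(I3,I4) = 0.57 × 0.97 × 1.04 = 0.5750
σ²_T = Σσ²ᵢ + 2·Σσ_ij = 5.0674 + 2 × 3.0288 = 11.1250
α = (4/3)·(1 − 5.0674/11.1250) = 0.726

coefficient alpha = 0.726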